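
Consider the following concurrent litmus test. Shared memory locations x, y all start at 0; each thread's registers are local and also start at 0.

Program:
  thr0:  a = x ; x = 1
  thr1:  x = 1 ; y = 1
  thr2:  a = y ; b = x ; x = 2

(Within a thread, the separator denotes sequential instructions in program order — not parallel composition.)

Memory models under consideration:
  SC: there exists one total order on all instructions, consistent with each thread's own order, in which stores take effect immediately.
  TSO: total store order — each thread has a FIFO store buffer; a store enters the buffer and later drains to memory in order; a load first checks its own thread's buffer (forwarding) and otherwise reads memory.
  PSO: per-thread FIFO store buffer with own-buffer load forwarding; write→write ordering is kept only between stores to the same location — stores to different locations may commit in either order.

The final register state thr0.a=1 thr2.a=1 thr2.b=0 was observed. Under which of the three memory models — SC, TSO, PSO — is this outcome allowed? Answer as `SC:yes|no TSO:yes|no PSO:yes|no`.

outcome vector order: (thr0.a,thr2.a,thr2.b)
SC (9): <0 0 0>, <0 0 1>, <0 1 1>, <1 0 0>, <1 0 1>, <1 1 1>, <2 0 0>, <2 0 1>, <2 1 1>
TSO (9): <0 0 0>, <0 0 1>, <0 1 1>, <1 0 0>, <1 0 1>, <1 1 1>, <2 0 0>, <2 0 1>, <2 1 1>
PSO (12): <0 0 0>, <0 0 1>, <0 1 0>, <0 1 1>, <1 0 0>, <1 0 1>, <1 1 0>, <1 1 1>, <2 0 0>, <2 0 1>, <2 1 0>, <2 1 1>
target <1 1 0> ∈ {PSO}

SC:no TSO:no PSO:yes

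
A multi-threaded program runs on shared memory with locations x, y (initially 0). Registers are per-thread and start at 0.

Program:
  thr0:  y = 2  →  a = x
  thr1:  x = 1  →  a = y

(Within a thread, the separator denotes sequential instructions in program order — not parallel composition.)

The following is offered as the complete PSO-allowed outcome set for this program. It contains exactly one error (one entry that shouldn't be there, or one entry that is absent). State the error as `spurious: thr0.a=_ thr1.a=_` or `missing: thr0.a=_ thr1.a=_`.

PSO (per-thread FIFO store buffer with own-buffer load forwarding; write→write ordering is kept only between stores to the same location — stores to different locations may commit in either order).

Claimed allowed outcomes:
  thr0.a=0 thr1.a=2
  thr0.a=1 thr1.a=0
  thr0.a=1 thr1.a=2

missing: thr0.a=0 thr1.a=0

outcome vector order: (thr0.a,thr1.a)
[PSO] allowed = {(0,0); (0,2); (1,0); (1,2)}
PSO∖claimed = {(0,0)}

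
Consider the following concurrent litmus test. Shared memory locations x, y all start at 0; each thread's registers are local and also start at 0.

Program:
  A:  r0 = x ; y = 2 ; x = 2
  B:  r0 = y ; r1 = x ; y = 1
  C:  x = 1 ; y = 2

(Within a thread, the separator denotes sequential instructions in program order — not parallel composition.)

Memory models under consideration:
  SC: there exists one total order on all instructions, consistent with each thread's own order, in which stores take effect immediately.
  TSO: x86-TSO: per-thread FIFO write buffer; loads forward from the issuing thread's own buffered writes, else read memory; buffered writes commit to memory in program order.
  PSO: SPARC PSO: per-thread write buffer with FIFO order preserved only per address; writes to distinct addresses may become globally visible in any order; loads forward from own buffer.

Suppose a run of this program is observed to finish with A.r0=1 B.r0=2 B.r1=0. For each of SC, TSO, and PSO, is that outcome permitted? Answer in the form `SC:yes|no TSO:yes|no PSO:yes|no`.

SC:no TSO:no PSO:yes

outcome vector order: (A.r0,B.r0,B.r1)
under SC → 000 001 002 020 021 022 100 101 102 121 122
under TSO → 000 001 002 020 021 022 100 101 102 121 122
under PSO → 000 001 002 020 021 022 100 101 102 120 121 122
target 120 ∈ {PSO}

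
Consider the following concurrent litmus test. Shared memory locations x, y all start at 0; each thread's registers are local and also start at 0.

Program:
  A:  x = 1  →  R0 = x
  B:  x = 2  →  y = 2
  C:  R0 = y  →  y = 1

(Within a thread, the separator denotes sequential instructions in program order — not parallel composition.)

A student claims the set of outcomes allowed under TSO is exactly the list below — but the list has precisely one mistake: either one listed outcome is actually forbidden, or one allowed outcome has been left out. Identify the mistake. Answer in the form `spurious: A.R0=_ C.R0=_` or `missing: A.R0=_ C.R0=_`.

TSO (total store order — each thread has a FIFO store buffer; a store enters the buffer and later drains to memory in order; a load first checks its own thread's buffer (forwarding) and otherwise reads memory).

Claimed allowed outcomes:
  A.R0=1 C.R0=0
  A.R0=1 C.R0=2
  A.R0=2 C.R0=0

missing: A.R0=2 C.R0=2

outcome vector order: (A.R0,C.R0)
TSO: 4 outcomes — {10, 12, 20, 22}
TSO∖claimed = {22}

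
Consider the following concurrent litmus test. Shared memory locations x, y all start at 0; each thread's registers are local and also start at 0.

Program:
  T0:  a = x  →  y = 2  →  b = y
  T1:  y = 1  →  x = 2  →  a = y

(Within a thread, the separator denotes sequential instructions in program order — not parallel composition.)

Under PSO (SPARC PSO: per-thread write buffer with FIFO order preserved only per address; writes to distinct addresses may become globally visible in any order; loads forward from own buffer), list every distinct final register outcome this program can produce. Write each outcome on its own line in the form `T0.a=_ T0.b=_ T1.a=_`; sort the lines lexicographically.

T0.a=0 T0.b=1 T1.a=1
T0.a=0 T0.b=2 T1.a=1
T0.a=0 T0.b=2 T1.a=2
T0.a=2 T0.b=1 T1.a=1
T0.a=2 T0.b=2 T1.a=1
T0.a=2 T0.b=2 T1.a=2

outcome vector order: (T0.a,T0.b,T1.a)
|PSO outcomes| = 6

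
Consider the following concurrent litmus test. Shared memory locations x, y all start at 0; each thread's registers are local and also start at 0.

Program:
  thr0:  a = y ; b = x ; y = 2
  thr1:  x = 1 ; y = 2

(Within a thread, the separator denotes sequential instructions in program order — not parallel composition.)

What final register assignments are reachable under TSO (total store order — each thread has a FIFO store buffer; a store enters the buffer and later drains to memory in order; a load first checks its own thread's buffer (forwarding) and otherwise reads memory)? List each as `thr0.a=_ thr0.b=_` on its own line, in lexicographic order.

outcome vector order: (thr0.a,thr0.b)
|TSO outcomes| = 3

thr0.a=0 thr0.b=0
thr0.a=0 thr0.b=1
thr0.a=2 thr0.b=1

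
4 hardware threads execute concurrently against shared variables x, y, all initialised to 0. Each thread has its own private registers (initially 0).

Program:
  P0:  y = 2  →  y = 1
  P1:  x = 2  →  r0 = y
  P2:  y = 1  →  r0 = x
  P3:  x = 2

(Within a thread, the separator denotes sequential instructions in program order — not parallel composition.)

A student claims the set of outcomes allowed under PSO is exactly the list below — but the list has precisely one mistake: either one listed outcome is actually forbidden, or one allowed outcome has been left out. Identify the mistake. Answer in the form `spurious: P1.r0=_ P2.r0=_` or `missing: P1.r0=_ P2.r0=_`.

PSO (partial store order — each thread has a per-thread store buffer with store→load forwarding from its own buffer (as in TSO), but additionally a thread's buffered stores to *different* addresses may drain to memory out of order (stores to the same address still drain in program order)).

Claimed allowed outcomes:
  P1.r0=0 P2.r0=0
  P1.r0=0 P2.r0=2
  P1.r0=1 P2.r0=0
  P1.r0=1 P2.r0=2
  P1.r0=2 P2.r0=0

missing: P1.r0=2 P2.r0=2

outcome vector order: (P1.r0,P2.r0)
PSO: 6 outcomes — {(0,0) (0,2) (1,0) (1,2) (2,0) (2,2)}
PSO∖claimed = {(2,2)}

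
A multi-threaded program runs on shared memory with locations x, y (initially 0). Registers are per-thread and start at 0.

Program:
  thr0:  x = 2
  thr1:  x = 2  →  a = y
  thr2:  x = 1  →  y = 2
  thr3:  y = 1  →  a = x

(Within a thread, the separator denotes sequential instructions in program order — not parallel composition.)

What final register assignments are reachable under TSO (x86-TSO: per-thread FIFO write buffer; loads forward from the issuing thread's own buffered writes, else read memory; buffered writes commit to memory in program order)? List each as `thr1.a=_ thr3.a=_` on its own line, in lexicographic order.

thr1.a=0 thr3.a=0
thr1.a=0 thr3.a=1
thr1.a=0 thr3.a=2
thr1.a=1 thr3.a=0
thr1.a=1 thr3.a=1
thr1.a=1 thr3.a=2
thr1.a=2 thr3.a=0
thr1.a=2 thr3.a=1
thr1.a=2 thr3.a=2

outcome vector order: (thr1.a,thr3.a)
|TSO outcomes| = 9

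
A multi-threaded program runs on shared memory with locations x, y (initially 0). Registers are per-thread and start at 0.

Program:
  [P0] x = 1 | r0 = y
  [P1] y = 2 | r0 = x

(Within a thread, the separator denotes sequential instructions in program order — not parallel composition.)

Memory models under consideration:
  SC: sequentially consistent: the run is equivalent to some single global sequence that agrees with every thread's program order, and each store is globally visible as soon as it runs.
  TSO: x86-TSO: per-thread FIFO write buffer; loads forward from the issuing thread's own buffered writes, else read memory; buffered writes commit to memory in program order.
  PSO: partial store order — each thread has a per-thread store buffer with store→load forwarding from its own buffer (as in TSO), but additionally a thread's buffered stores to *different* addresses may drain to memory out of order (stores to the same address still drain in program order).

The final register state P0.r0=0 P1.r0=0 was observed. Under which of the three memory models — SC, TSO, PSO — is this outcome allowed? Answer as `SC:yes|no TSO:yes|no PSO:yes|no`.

SC:no TSO:yes PSO:yes

outcome vector order: (P0.r0,P1.r0)
SC: 3 outcomes — {(0,1) (2,0) (2,1)}
TSO: 4 outcomes — {(0,0) (0,1) (2,0) (2,1)}
PSO: 4 outcomes — {(0,0) (0,1) (2,0) (2,1)}
target (0,0) ∈ {TSO,PSO}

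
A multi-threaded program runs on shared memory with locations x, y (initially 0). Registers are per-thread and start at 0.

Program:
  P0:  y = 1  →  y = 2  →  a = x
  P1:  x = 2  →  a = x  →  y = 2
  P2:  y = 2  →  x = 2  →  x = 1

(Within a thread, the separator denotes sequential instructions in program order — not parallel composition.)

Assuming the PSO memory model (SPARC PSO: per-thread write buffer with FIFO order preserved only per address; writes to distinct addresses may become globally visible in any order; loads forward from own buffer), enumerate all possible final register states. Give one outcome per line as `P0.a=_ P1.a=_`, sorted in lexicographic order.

outcome vector order: (P0.a,P1.a)
|PSO outcomes| = 6

P0.a=0 P1.a=1
P0.a=0 P1.a=2
P0.a=1 P1.a=1
P0.a=1 P1.a=2
P0.a=2 P1.a=1
P0.a=2 P1.a=2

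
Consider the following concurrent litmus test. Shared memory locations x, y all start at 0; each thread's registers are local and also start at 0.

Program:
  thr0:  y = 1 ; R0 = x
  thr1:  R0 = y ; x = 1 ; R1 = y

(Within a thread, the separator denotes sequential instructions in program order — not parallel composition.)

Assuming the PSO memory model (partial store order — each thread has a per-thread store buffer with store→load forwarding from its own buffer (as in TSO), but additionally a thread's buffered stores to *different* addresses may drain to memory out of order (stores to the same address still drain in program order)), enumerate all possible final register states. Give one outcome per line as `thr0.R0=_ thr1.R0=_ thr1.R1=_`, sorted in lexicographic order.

thr0.R0=0 thr1.R0=0 thr1.R1=0
thr0.R0=0 thr1.R0=0 thr1.R1=1
thr0.R0=0 thr1.R0=1 thr1.R1=1
thr0.R0=1 thr1.R0=0 thr1.R1=0
thr0.R0=1 thr1.R0=0 thr1.R1=1
thr0.R0=1 thr1.R0=1 thr1.R1=1

outcome vector order: (thr0.R0,thr1.R0,thr1.R1)
|PSO outcomes| = 6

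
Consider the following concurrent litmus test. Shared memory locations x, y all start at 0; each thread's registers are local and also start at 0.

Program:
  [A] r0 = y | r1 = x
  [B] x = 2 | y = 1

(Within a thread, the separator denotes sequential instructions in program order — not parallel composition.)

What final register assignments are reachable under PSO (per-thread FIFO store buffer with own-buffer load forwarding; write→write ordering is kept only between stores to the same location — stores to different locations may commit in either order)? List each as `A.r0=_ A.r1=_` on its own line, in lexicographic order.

A.r0=0 A.r1=0
A.r0=0 A.r1=2
A.r0=1 A.r1=0
A.r0=1 A.r1=2

outcome vector order: (A.r0,A.r1)
|PSO outcomes| = 4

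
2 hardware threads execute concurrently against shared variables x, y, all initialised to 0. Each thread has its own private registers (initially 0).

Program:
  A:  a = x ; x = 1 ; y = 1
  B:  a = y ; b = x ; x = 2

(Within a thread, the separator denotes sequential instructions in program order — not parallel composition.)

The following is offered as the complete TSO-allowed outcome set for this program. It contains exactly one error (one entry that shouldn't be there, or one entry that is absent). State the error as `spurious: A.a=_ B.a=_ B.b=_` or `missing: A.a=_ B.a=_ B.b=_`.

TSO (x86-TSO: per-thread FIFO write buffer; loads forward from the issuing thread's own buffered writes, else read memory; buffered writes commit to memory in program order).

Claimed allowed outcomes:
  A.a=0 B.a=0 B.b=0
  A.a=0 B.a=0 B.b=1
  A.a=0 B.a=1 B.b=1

outcome vector order: (A.a,B.a,B.b)
TSO (4): 0/0/0; 0/0/1; 0/1/1; 2/0/0
TSO∖claimed = {2/0/0}

missing: A.a=2 B.a=0 B.b=0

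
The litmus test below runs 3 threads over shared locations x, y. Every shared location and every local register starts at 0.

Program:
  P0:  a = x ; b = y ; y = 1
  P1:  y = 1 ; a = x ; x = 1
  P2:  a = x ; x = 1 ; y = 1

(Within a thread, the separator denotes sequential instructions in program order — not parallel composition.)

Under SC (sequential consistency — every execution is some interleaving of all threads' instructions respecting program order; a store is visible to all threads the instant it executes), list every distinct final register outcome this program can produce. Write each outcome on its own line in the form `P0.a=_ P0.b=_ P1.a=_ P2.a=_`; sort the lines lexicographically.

P0.a=0 P0.b=0 P1.a=0 P2.a=0
P0.a=0 P0.b=0 P1.a=0 P2.a=1
P0.a=0 P0.b=0 P1.a=1 P2.a=0
P0.a=0 P0.b=1 P1.a=0 P2.a=0
P0.a=0 P0.b=1 P1.a=0 P2.a=1
P0.a=0 P0.b=1 P1.a=1 P2.a=0
P0.a=1 P0.b=0 P1.a=1 P2.a=0
P0.a=1 P0.b=1 P1.a=0 P2.a=0
P0.a=1 P0.b=1 P1.a=0 P2.a=1
P0.a=1 P0.b=1 P1.a=1 P2.a=0

outcome vector order: (P0.a,P0.b,P1.a,P2.a)
|SC outcomes| = 10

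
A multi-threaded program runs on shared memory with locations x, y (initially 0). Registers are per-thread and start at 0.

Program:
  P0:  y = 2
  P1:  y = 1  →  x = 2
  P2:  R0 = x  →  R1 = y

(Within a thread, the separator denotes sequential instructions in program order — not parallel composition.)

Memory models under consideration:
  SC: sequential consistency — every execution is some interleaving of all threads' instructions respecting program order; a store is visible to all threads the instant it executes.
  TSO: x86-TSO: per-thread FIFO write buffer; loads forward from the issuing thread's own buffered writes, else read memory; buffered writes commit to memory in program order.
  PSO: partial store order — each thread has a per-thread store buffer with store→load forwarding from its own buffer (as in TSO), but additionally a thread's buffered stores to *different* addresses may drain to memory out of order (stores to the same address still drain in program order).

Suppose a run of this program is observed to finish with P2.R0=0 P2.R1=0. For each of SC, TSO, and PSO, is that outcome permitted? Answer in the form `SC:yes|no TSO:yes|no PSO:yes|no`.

SC:yes TSO:yes PSO:yes

outcome vector order: (P2.R0,P2.R1)
SC (5): 00, 01, 02, 21, 22
TSO (5): 00, 01, 02, 21, 22
PSO (6): 00, 01, 02, 20, 21, 22
target 00 ∈ {SC,TSO,PSO}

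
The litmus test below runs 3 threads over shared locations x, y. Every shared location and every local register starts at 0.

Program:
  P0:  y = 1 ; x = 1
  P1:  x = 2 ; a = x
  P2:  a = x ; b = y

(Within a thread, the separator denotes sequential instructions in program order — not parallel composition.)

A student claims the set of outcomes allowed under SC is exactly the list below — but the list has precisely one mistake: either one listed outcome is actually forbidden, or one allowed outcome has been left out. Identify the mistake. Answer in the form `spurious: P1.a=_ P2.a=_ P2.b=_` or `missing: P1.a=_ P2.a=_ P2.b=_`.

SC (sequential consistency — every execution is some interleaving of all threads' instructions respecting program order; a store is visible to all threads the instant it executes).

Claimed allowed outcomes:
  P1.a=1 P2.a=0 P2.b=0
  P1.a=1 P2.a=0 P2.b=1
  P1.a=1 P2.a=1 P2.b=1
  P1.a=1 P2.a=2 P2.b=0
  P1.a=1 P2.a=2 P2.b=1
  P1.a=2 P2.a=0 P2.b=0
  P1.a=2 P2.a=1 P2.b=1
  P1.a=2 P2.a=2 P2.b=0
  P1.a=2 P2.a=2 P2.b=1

missing: P1.a=2 P2.a=0 P2.b=1

outcome vector order: (P1.a,P2.a,P2.b)
SC (10): 1/0/0, 1/0/1, 1/1/1, 1/2/0, 1/2/1, 2/0/0, 2/0/1, 2/1/1, 2/2/0, 2/2/1
SC∖claimed = {2/0/1}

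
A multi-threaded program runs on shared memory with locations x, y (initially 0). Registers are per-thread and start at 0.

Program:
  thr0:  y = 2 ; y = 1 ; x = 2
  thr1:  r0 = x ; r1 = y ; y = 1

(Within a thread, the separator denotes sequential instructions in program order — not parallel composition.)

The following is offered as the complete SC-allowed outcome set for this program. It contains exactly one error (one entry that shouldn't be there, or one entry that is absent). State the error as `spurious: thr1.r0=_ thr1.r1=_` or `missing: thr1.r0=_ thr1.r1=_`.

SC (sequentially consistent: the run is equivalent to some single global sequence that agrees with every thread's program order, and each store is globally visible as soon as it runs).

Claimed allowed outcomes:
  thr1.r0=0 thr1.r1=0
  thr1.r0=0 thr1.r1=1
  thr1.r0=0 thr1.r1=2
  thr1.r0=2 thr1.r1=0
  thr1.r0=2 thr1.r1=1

spurious: thr1.r0=2 thr1.r1=0

outcome vector order: (thr1.r0,thr1.r1)
under SC → 00 01 02 21
claimed∖SC = {20}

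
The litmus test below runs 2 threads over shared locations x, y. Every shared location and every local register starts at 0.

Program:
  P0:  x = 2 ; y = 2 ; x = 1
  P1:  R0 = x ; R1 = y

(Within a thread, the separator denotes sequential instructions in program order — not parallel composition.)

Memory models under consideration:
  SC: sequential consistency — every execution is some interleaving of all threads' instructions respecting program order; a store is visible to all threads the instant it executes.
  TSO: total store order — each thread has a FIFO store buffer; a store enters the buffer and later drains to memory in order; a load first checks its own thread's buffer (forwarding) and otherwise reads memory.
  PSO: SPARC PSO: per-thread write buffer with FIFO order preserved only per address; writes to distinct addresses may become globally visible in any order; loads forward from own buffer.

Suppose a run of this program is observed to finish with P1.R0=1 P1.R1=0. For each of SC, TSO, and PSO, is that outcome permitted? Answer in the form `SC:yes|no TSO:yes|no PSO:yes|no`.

outcome vector order: (P1.R0,P1.R1)
[SC] allowed = {(0,0), (0,2), (1,2), (2,0), (2,2)}
[TSO] allowed = {(0,0), (0,2), (1,2), (2,0), (2,2)}
[PSO] allowed = {(0,0), (0,2), (1,0), (1,2), (2,0), (2,2)}
target (1,0) ∈ {PSO}

SC:no TSO:no PSO:yes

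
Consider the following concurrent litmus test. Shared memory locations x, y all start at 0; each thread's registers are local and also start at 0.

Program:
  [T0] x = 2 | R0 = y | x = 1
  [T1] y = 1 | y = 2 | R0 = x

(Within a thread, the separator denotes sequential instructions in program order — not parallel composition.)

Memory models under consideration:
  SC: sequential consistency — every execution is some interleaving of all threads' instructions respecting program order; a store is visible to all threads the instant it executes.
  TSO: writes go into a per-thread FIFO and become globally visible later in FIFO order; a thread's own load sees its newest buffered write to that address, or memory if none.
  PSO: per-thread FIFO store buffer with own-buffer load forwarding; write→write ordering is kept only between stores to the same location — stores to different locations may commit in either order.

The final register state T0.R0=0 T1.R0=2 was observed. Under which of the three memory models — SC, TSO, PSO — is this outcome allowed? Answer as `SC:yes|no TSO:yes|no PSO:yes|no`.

SC:yes TSO:yes PSO:yes

outcome vector order: (T0.R0,T1.R0)
SC (7): 0/1, 0/2, 1/1, 1/2, 2/0, 2/1, 2/2
TSO (9): 0/0, 0/1, 0/2, 1/0, 1/1, 1/2, 2/0, 2/1, 2/2
PSO (9): 0/0, 0/1, 0/2, 1/0, 1/1, 1/2, 2/0, 2/1, 2/2
target 0/2 ∈ {SC,TSO,PSO}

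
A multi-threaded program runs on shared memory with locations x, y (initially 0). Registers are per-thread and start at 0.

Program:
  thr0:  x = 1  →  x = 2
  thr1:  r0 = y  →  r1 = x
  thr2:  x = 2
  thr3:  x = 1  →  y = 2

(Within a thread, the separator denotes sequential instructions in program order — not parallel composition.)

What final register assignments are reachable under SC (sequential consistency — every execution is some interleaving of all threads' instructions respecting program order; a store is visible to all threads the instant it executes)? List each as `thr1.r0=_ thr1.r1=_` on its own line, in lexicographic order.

outcome vector order: (thr1.r0,thr1.r1)
|SC outcomes| = 5

thr1.r0=0 thr1.r1=0
thr1.r0=0 thr1.r1=1
thr1.r0=0 thr1.r1=2
thr1.r0=2 thr1.r1=1
thr1.r0=2 thr1.r1=2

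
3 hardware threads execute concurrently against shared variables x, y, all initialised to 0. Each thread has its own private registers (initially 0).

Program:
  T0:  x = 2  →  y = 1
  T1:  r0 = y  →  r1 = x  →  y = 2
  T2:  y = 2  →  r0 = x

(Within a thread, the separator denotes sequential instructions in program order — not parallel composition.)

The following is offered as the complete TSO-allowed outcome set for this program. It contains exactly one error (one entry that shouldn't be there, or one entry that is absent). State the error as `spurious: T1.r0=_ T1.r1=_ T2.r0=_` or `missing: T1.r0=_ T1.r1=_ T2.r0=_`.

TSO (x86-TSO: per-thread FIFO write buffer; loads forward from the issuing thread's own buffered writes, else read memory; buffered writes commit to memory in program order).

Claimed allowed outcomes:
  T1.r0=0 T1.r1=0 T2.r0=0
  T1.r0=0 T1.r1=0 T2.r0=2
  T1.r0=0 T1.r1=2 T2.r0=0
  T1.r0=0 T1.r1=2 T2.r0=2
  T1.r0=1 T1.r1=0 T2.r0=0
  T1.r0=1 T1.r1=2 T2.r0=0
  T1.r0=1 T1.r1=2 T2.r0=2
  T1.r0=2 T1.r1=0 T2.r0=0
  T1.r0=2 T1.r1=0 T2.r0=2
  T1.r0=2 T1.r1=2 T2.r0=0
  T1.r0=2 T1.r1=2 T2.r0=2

outcome vector order: (T1.r0,T1.r1,T2.r0)
under TSO → 000, 002, 020, 022, 120, 122, 200, 202, 220, 222
claimed∖TSO = {100}

spurious: T1.r0=1 T1.r1=0 T2.r0=0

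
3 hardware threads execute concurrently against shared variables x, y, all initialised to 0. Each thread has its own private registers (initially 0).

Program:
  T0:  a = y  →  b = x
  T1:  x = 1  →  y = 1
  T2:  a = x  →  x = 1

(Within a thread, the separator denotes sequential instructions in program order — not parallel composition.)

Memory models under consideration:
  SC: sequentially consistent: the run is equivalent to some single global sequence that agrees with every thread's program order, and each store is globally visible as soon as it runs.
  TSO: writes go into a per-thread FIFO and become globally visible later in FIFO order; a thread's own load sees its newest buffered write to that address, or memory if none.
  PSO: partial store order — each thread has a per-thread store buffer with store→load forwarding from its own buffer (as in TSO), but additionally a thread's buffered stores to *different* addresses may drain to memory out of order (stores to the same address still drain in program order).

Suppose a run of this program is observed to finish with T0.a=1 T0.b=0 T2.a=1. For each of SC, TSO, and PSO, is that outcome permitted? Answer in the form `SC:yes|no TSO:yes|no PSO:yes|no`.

outcome vector order: (T0.a,T0.b,T2.a)
SC: 6 outcomes — {(0,0,0) (0,0,1) (0,1,0) (0,1,1) (1,1,0) (1,1,1)}
TSO: 6 outcomes — {(0,0,0) (0,0,1) (0,1,0) (0,1,1) (1,1,0) (1,1,1)}
PSO: 8 outcomes — {(0,0,0) (0,0,1) (0,1,0) (0,1,1) (1,0,0) (1,0,1) (1,1,0) (1,1,1)}
target (1,0,1) ∈ {PSO}

SC:no TSO:no PSO:yes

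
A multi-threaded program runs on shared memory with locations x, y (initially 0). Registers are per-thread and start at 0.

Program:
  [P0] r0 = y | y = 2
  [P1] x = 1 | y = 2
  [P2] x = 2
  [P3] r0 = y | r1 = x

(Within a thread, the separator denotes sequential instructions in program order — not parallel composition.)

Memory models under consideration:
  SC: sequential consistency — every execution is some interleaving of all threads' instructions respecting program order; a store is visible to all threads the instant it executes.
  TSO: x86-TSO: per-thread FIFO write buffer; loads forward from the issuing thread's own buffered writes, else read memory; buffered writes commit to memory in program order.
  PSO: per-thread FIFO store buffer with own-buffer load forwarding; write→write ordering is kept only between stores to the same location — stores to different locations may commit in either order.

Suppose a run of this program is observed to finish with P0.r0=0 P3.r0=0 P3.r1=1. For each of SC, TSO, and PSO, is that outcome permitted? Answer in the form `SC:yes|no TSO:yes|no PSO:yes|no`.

SC:yes TSO:yes PSO:yes

outcome vector order: (P0.r0,P3.r0,P3.r1)
SC (11): (0,0,0), (0,0,1), (0,0,2), (0,2,0), (0,2,1), (0,2,2), (2,0,0), (2,0,1), (2,0,2), (2,2,1), (2,2,2)
TSO (11): (0,0,0), (0,0,1), (0,0,2), (0,2,0), (0,2,1), (0,2,2), (2,0,0), (2,0,1), (2,0,2), (2,2,1), (2,2,2)
PSO (12): (0,0,0), (0,0,1), (0,0,2), (0,2,0), (0,2,1), (0,2,2), (2,0,0), (2,0,1), (2,0,2), (2,2,0), (2,2,1), (2,2,2)
target (0,0,1) ∈ {SC,TSO,PSO}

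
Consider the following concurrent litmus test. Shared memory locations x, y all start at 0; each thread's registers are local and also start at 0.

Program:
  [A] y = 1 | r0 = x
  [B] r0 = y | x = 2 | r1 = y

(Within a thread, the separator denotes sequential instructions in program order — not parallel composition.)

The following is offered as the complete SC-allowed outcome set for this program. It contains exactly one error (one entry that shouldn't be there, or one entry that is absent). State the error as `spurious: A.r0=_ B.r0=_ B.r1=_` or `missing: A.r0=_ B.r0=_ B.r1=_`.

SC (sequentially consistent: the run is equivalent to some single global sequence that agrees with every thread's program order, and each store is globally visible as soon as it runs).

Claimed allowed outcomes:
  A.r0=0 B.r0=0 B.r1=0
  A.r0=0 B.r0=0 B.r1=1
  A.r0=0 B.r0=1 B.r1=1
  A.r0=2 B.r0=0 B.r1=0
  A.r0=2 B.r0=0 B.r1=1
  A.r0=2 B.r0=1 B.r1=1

outcome vector order: (A.r0,B.r0,B.r1)
[SC] allowed = {001, 011, 200, 201, 211}
claimed∖SC = {000}

spurious: A.r0=0 B.r0=0 B.r1=0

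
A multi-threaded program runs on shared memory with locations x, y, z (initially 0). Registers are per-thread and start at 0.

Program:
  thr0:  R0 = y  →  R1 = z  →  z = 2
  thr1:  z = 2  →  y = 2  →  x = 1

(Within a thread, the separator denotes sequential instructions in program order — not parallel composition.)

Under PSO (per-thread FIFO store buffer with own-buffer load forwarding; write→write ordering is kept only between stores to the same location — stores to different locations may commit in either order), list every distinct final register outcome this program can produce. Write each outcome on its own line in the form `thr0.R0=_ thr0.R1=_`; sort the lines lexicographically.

thr0.R0=0 thr0.R1=0
thr0.R0=0 thr0.R1=2
thr0.R0=2 thr0.R1=0
thr0.R0=2 thr0.R1=2

outcome vector order: (thr0.R0,thr0.R1)
|PSO outcomes| = 4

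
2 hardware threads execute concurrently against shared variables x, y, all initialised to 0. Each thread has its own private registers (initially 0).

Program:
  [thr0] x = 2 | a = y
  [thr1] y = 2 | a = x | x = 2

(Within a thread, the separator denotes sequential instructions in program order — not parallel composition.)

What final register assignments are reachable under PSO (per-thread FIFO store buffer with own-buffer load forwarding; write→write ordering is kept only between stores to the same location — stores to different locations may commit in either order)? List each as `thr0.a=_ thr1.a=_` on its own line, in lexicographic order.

thr0.a=0 thr1.a=0
thr0.a=0 thr1.a=2
thr0.a=2 thr1.a=0
thr0.a=2 thr1.a=2

outcome vector order: (thr0.a,thr1.a)
|PSO outcomes| = 4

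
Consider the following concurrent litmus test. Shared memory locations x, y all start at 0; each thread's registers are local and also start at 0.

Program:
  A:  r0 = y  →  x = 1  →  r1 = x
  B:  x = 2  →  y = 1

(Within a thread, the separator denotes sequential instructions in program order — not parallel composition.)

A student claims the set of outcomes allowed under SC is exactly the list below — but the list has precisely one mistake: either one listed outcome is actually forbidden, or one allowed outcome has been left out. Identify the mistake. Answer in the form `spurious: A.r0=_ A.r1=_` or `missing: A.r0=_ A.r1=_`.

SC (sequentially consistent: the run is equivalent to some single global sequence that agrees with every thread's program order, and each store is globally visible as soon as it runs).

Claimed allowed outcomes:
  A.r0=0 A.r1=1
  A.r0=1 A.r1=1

outcome vector order: (A.r0,A.r1)
SC: 3 outcomes — {01; 02; 11}
SC∖claimed = {02}

missing: A.r0=0 A.r1=2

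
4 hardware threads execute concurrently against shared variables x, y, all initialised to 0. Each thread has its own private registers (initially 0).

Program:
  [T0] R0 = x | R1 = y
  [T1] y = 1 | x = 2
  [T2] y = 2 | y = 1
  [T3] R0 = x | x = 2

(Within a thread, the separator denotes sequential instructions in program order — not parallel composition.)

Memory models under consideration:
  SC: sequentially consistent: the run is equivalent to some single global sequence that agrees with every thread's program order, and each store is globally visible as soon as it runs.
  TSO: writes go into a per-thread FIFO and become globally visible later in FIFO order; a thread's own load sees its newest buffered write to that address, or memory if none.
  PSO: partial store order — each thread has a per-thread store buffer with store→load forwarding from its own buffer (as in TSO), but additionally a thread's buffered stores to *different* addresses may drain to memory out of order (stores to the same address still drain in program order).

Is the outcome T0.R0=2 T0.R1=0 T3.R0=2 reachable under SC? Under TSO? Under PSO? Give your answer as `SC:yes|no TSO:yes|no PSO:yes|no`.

outcome vector order: (T0.R0,T0.R1,T3.R0)
under SC → 0/0/0; 0/0/2; 0/1/0; 0/1/2; 0/2/0; 0/2/2; 2/0/0; 2/1/0; 2/1/2; 2/2/0; 2/2/2
under TSO → 0/0/0; 0/0/2; 0/1/0; 0/1/2; 0/2/0; 0/2/2; 2/0/0; 2/1/0; 2/1/2; 2/2/0; 2/2/2
under PSO → 0/0/0; 0/0/2; 0/1/0; 0/1/2; 0/2/0; 0/2/2; 2/0/0; 2/0/2; 2/1/0; 2/1/2; 2/2/0; 2/2/2
target 2/0/2 ∈ {PSO}

SC:no TSO:no PSO:yes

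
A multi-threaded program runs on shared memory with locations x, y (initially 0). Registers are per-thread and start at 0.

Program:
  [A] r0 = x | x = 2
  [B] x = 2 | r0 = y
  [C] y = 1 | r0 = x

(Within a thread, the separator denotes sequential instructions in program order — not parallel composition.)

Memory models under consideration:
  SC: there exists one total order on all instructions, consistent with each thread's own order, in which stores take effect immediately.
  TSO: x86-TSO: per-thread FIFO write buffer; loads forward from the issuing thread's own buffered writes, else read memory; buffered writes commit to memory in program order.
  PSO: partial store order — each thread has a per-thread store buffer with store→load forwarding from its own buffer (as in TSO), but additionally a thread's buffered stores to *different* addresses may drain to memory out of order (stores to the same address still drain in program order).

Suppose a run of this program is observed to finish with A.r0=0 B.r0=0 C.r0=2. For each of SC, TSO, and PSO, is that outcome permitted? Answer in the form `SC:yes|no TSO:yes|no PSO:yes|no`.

outcome vector order: (A.r0,B.r0,C.r0)
SC (6): (0,0,2), (0,1,0), (0,1,2), (2,0,2), (2,1,0), (2,1,2)
TSO (8): (0,0,0), (0,0,2), (0,1,0), (0,1,2), (2,0,0), (2,0,2), (2,1,0), (2,1,2)
PSO (8): (0,0,0), (0,0,2), (0,1,0), (0,1,2), (2,0,0), (2,0,2), (2,1,0), (2,1,2)
target (0,0,2) ∈ {SC,TSO,PSO}

SC:yes TSO:yes PSO:yes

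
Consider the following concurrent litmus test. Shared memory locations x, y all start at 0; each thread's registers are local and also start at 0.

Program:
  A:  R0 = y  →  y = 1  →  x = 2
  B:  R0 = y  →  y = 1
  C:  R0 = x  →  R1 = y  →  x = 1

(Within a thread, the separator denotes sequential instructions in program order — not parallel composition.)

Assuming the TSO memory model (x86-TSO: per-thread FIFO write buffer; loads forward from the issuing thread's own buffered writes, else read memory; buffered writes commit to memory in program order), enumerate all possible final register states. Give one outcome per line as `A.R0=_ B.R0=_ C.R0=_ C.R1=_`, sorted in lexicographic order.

A.R0=0 B.R0=0 C.R0=0 C.R1=0
A.R0=0 B.R0=0 C.R0=0 C.R1=1
A.R0=0 B.R0=0 C.R0=2 C.R1=1
A.R0=0 B.R0=1 C.R0=0 C.R1=0
A.R0=0 B.R0=1 C.R0=0 C.R1=1
A.R0=0 B.R0=1 C.R0=2 C.R1=1
A.R0=1 B.R0=0 C.R0=0 C.R1=0
A.R0=1 B.R0=0 C.R0=0 C.R1=1
A.R0=1 B.R0=0 C.R0=2 C.R1=1

outcome vector order: (A.R0,B.R0,C.R0,C.R1)
|TSO outcomes| = 9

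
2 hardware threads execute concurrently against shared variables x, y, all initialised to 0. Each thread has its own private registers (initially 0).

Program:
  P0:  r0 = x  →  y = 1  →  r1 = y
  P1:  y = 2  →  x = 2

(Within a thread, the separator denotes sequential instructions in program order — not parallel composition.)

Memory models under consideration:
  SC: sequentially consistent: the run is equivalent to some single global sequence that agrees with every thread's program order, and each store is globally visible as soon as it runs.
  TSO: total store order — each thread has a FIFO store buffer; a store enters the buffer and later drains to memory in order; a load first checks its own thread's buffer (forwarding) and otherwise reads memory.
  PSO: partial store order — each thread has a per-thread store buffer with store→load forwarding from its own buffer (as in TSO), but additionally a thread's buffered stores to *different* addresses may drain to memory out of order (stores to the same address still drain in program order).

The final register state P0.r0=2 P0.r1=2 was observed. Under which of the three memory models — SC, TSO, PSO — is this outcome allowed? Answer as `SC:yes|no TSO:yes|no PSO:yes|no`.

outcome vector order: (P0.r0,P0.r1)
[SC] allowed = {(0,1); (0,2); (2,1)}
[TSO] allowed = {(0,1); (0,2); (2,1)}
[PSO] allowed = {(0,1); (0,2); (2,1); (2,2)}
target (2,2) ∈ {PSO}

SC:no TSO:no PSO:yes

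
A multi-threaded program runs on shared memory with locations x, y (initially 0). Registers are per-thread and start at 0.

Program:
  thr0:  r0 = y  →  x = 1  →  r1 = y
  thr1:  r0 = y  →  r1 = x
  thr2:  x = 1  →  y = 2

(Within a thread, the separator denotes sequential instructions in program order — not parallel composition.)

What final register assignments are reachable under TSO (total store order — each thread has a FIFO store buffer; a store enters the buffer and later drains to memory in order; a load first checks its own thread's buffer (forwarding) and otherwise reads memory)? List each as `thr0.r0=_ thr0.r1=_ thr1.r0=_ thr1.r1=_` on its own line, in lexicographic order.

outcome vector order: (thr0.r0,thr0.r1,thr1.r0,thr1.r1)
|TSO outcomes| = 9

thr0.r0=0 thr0.r1=0 thr1.r0=0 thr1.r1=0
thr0.r0=0 thr0.r1=0 thr1.r0=0 thr1.r1=1
thr0.r0=0 thr0.r1=0 thr1.r0=2 thr1.r1=1
thr0.r0=0 thr0.r1=2 thr1.r0=0 thr1.r1=0
thr0.r0=0 thr0.r1=2 thr1.r0=0 thr1.r1=1
thr0.r0=0 thr0.r1=2 thr1.r0=2 thr1.r1=1
thr0.r0=2 thr0.r1=2 thr1.r0=0 thr1.r1=0
thr0.r0=2 thr0.r1=2 thr1.r0=0 thr1.r1=1
thr0.r0=2 thr0.r1=2 thr1.r0=2 thr1.r1=1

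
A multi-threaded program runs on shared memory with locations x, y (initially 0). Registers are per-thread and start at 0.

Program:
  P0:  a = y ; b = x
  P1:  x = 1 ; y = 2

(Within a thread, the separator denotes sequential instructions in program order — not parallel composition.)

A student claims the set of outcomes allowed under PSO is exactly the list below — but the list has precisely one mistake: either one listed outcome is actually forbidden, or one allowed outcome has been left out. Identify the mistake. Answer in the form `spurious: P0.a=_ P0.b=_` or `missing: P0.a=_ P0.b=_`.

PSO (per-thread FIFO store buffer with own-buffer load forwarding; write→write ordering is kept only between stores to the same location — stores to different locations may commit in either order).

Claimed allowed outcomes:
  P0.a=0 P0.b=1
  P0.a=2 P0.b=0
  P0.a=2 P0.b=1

missing: P0.a=0 P0.b=0

outcome vector order: (P0.a,P0.b)
PSO (4): 00, 01, 20, 21
PSO∖claimed = {00}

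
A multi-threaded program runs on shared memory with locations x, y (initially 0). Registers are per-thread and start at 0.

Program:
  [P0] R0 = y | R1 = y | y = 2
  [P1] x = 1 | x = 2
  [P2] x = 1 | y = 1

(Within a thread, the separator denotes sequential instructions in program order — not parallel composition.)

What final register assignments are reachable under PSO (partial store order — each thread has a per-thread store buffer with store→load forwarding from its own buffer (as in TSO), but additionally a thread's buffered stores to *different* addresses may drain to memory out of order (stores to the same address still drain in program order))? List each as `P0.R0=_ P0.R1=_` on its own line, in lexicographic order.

outcome vector order: (P0.R0,P0.R1)
|PSO outcomes| = 3

P0.R0=0 P0.R1=0
P0.R0=0 P0.R1=1
P0.R0=1 P0.R1=1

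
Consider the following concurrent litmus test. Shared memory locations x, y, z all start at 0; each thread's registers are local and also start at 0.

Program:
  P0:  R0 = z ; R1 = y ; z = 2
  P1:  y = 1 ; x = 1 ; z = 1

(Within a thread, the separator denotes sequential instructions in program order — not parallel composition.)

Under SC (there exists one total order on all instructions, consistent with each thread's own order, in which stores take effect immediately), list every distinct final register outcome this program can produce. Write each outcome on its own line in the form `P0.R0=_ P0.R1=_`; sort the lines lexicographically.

P0.R0=0 P0.R1=0
P0.R0=0 P0.R1=1
P0.R0=1 P0.R1=1

outcome vector order: (P0.R0,P0.R1)
|SC outcomes| = 3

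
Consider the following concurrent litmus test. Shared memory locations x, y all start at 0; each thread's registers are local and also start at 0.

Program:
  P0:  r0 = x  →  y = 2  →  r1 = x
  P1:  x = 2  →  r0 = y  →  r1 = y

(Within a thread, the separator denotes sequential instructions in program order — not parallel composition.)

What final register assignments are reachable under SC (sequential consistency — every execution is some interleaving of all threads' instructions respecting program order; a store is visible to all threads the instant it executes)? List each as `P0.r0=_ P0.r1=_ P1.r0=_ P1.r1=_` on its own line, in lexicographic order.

P0.r0=0 P0.r1=0 P1.r0=2 P1.r1=2
P0.r0=0 P0.r1=2 P1.r0=0 P1.r1=0
P0.r0=0 P0.r1=2 P1.r0=0 P1.r1=2
P0.r0=0 P0.r1=2 P1.r0=2 P1.r1=2
P0.r0=2 P0.r1=2 P1.r0=0 P1.r1=0
P0.r0=2 P0.r1=2 P1.r0=0 P1.r1=2
P0.r0=2 P0.r1=2 P1.r0=2 P1.r1=2

outcome vector order: (P0.r0,P0.r1,P1.r0,P1.r1)
|SC outcomes| = 7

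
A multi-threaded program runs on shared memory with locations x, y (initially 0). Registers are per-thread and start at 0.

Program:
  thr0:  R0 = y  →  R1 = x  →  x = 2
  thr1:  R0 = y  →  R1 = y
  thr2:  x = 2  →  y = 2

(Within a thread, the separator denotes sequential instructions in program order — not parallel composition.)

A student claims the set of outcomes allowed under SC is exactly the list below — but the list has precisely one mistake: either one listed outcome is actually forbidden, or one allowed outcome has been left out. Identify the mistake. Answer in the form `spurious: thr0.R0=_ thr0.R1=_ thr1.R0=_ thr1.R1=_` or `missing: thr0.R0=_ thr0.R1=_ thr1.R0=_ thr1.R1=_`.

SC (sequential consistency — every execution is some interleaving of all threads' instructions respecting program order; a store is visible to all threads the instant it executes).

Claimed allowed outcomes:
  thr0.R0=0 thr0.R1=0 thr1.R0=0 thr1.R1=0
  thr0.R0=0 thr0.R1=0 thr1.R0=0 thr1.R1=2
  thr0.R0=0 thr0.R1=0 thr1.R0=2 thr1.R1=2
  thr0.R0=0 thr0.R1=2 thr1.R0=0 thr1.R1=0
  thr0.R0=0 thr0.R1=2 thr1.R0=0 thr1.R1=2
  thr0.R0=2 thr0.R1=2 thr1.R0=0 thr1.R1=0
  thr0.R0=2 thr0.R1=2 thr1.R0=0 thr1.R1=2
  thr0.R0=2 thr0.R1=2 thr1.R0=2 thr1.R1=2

outcome vector order: (thr0.R0,thr0.R1,thr1.R0,thr1.R1)
SC: 9 outcomes — {0/0/0/0, 0/0/0/2, 0/0/2/2, 0/2/0/0, 0/2/0/2, 0/2/2/2, 2/2/0/0, 2/2/0/2, 2/2/2/2}
SC∖claimed = {0/2/2/2}

missing: thr0.R0=0 thr0.R1=2 thr1.R0=2 thr1.R1=2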